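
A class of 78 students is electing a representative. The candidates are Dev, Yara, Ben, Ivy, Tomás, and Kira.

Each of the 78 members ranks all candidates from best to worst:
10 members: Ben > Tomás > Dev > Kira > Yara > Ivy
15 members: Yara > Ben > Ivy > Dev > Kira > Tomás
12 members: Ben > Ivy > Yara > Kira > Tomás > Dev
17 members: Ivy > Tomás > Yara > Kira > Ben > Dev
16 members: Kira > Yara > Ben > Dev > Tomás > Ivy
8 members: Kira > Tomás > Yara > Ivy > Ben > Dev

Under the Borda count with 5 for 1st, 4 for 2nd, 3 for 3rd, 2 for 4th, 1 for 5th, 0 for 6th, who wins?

Dev: 10×3 + 15×2 + 12×0 + 17×0 + 16×2 + 8×0 = 92
Yara: 10×1 + 15×5 + 12×3 + 17×3 + 16×4 + 8×3 = 260
Ben: 10×5 + 15×4 + 12×5 + 17×1 + 16×3 + 8×1 = 243
Ivy: 10×0 + 15×3 + 12×4 + 17×5 + 16×0 + 8×2 = 194
Tomás: 10×4 + 15×0 + 12×1 + 17×4 + 16×1 + 8×4 = 168
Kira: 10×2 + 15×1 + 12×2 + 17×2 + 16×5 + 8×5 = 213

Yara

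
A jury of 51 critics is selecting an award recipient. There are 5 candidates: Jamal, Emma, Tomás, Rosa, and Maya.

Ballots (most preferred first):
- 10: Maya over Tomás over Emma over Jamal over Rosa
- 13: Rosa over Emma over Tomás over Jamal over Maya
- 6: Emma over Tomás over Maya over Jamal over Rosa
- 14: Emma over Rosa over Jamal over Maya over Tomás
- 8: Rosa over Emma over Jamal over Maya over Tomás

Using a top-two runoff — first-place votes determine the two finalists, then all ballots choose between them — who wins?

Emma

Round 1 first-place votes: Jamal 0, Emma 20, Tomás 0, Rosa 21, Maya 10. Rosa and Emma advance.
Runoff: Rosa is ranked above Emma on 21 ballots, Emma above Rosa on 30.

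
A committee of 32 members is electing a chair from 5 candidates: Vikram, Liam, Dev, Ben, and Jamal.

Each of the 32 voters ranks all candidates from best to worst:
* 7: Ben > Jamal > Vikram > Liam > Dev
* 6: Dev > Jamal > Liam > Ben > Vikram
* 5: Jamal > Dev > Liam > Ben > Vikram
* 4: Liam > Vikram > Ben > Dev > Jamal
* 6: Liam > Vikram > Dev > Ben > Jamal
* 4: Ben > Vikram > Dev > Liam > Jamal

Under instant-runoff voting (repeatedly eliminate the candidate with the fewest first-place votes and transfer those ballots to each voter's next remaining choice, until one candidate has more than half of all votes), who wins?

Round 1: Vikram 0, Liam 10, Dev 6, Ben 11, Jamal 5. Vikram eliminated.
Round 2: Liam 10, Dev 6, Ben 11, Jamal 5. Jamal eliminated.
Round 3: Liam 10, Dev 11, Ben 11. Liam eliminated.
Round 4: Dev 17, Ben 15. Dev has a majority (≥17).

Dev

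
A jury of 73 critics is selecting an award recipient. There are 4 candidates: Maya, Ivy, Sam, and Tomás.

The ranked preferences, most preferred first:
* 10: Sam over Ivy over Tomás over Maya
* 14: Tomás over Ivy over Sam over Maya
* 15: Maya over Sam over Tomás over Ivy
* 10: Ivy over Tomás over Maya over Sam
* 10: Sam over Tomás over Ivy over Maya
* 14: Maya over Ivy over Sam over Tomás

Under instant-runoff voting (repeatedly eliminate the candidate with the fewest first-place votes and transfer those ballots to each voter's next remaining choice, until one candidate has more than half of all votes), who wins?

Tomás

Round 1: Maya 29, Ivy 10, Sam 20, Tomás 14. Ivy eliminated.
Round 2: Maya 29, Sam 20, Tomás 24. Sam eliminated.
Round 3: Maya 29, Tomás 44. Tomás has a majority (≥37).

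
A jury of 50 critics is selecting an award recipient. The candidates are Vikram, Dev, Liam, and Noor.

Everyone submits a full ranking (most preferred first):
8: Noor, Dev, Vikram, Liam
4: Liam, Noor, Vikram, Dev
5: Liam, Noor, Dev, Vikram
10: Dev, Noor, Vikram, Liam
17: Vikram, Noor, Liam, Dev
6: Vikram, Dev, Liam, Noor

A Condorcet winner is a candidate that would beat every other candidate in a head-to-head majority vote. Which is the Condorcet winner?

Noor vs Vikram: 27–23
Noor vs Dev: 34–16
Noor vs Liam: 35–15
Noor beats every other candidate.

Noor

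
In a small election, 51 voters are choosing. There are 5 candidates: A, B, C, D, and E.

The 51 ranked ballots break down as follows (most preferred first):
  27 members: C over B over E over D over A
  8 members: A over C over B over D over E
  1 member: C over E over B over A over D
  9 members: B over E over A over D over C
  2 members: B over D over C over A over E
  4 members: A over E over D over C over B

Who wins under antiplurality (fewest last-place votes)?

D

Last-place votes: A 27, B 4, C 9, D 1, E 10.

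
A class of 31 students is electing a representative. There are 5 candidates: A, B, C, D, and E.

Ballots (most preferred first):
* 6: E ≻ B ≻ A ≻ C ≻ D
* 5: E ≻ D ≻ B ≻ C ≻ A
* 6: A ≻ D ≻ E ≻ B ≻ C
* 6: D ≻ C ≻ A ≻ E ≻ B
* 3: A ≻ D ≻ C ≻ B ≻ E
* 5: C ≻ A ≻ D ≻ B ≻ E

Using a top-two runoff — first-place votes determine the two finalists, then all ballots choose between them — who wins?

A

Round 1 first-place votes: A 9, B 0, C 5, D 6, E 11. E and A advance.
Runoff: E is ranked above A on 11 ballots, A above E on 20.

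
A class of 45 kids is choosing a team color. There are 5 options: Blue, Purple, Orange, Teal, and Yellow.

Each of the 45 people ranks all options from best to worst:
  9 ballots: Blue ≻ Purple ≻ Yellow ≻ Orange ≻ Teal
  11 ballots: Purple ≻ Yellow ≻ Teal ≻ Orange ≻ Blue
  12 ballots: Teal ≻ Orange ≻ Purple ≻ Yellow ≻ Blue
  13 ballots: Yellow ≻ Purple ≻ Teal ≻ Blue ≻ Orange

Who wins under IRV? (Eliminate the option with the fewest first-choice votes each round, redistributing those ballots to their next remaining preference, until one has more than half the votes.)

Purple

Round 1: Blue 9, Purple 11, Orange 0, Teal 12, Yellow 13. Orange eliminated.
Round 2: Blue 9, Purple 11, Teal 12, Yellow 13. Blue eliminated.
Round 3: Purple 20, Teal 12, Yellow 13. Teal eliminated.
Round 4: Purple 32, Yellow 13. Purple has a majority (≥23).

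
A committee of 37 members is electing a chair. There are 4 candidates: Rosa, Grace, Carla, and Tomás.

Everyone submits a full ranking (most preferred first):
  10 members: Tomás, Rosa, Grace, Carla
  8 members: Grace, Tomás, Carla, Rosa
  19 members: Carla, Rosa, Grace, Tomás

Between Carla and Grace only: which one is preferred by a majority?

Carla

Carla is ranked above Grace on 19 ballots; Grace above Carla on 18.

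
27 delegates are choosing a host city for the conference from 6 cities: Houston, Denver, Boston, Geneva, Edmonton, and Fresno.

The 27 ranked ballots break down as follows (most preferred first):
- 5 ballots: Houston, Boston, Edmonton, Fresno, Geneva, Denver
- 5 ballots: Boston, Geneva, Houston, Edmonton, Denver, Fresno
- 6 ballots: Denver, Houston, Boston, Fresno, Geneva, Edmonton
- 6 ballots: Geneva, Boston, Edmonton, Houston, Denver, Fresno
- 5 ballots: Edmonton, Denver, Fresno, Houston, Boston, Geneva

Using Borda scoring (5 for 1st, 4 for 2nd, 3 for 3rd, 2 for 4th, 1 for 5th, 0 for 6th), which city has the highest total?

Houston: 5×5 + 5×3 + 6×4 + 6×2 + 5×2 = 86
Denver: 5×0 + 5×1 + 6×5 + 6×1 + 5×4 = 61
Boston: 5×4 + 5×5 + 6×3 + 6×4 + 5×1 = 92
Geneva: 5×1 + 5×4 + 6×1 + 6×5 + 5×0 = 61
Edmonton: 5×3 + 5×2 + 6×0 + 6×3 + 5×5 = 68
Fresno: 5×2 + 5×0 + 6×2 + 6×0 + 5×3 = 37

Boston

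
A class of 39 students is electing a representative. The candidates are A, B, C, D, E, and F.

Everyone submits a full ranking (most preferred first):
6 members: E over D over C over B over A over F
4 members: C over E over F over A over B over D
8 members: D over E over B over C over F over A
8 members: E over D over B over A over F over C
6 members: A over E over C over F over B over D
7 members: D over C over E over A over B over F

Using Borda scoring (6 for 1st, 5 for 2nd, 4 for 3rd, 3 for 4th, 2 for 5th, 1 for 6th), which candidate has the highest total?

A: 6×2 + 4×3 + 8×1 + 8×3 + 6×6 + 7×3 = 113
B: 6×3 + 4×2 + 8×4 + 8×4 + 6×2 + 7×2 = 116
C: 6×4 + 4×6 + 8×3 + 8×1 + 6×4 + 7×5 = 139
D: 6×5 + 4×1 + 8×6 + 8×5 + 6×1 + 7×6 = 170
E: 6×6 + 4×5 + 8×5 + 8×6 + 6×5 + 7×4 = 202
F: 6×1 + 4×4 + 8×2 + 8×2 + 6×3 + 7×1 = 79

E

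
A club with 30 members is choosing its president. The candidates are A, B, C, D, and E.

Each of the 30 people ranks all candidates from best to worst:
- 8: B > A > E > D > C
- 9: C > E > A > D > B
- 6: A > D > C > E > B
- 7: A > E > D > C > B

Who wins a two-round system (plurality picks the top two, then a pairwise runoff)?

A

Round 1 first-place votes: A 13, B 8, C 9, D 0, E 0. A and C advance.
Runoff: A is ranked above C on 21 ballots, C above A on 9.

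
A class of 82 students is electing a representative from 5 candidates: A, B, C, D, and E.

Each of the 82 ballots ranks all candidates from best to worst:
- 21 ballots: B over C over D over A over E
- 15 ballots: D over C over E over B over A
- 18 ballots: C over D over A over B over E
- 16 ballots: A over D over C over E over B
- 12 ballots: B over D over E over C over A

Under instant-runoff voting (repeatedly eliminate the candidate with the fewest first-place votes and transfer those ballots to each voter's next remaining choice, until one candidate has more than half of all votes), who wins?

Round 1: A 16, B 33, C 18, D 15, E 0. E eliminated.
Round 2: A 16, B 33, C 18, D 15. D eliminated.
Round 3: A 16, B 33, C 33. A eliminated.
Round 4: B 33, C 49. C has a majority (≥42).

C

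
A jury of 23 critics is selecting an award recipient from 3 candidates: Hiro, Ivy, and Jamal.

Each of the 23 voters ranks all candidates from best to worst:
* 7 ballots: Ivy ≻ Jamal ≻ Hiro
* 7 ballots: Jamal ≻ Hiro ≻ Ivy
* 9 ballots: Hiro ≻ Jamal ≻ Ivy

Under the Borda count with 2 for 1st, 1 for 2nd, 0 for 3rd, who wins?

Jamal

Hiro: 7×0 + 7×1 + 9×2 = 25
Ivy: 7×2 + 7×0 + 9×0 = 14
Jamal: 7×1 + 7×2 + 9×1 = 30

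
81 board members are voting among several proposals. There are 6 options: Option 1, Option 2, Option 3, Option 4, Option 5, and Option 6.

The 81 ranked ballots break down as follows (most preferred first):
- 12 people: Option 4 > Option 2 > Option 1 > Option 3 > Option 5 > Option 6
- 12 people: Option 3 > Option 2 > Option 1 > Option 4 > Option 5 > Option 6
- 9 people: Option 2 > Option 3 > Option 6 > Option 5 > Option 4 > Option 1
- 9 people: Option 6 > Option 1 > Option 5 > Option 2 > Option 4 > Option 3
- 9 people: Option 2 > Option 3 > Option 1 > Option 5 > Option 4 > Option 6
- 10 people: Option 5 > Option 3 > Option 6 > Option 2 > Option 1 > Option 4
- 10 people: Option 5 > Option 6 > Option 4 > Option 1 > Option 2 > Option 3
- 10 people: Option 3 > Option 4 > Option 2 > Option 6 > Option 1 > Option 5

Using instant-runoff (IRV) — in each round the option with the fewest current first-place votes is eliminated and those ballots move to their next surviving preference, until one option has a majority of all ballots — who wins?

Option 2

Round 1: Option 1 0, Option 2 18, Option 3 22, Option 4 12, Option 5 20, Option 6 9. Option 1 eliminated.
Round 2: Option 2 18, Option 3 22, Option 4 12, Option 5 20, Option 6 9. Option 6 eliminated.
Round 3: Option 2 18, Option 3 22, Option 4 12, Option 5 29. Option 4 eliminated.
Round 4: Option 2 30, Option 3 22, Option 5 29. Option 3 eliminated.
Round 5: Option 2 52, Option 5 29. Option 2 has a majority (≥41).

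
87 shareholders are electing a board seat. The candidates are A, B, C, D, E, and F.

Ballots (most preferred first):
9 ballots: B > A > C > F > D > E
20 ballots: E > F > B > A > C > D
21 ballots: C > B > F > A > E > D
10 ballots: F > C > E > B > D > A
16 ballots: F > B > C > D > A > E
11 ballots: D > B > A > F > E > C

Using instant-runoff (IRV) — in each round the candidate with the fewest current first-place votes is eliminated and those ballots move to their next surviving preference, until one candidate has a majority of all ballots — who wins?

F

Round 1: A 0, B 9, C 21, D 11, E 20, F 26. A eliminated.
Round 2: B 9, C 21, D 11, E 20, F 26. B eliminated.
Round 3: C 30, D 11, E 20, F 26. D eliminated.
Round 4: C 30, E 20, F 37. E eliminated.
Round 5: C 30, F 57. F has a majority (≥44).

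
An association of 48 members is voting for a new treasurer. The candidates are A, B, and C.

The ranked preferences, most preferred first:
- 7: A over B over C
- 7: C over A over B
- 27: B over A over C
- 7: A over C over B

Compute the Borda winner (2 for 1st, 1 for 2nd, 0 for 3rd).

A

A: 7×2 + 7×1 + 27×1 + 7×2 = 62
B: 7×1 + 7×0 + 27×2 + 7×0 = 61
C: 7×0 + 7×2 + 27×0 + 7×1 = 21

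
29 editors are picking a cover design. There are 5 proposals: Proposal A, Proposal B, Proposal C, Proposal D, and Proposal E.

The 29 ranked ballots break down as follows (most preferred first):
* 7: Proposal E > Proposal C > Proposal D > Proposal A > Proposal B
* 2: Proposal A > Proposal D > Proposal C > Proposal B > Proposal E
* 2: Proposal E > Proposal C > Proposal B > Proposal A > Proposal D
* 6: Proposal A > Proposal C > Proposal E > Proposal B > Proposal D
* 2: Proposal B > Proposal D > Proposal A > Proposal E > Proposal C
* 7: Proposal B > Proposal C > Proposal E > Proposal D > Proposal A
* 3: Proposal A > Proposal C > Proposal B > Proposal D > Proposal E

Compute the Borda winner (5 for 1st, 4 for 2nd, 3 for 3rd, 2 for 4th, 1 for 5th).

Proposal A: 7×2 + 2×5 + 2×2 + 6×5 + 2×3 + 7×1 + 3×5 = 86
Proposal B: 7×1 + 2×2 + 2×3 + 6×2 + 2×5 + 7×5 + 3×3 = 83
Proposal C: 7×4 + 2×3 + 2×4 + 6×4 + 2×1 + 7×4 + 3×4 = 108
Proposal D: 7×3 + 2×4 + 2×1 + 6×1 + 2×4 + 7×2 + 3×2 = 65
Proposal E: 7×5 + 2×1 + 2×5 + 6×3 + 2×2 + 7×3 + 3×1 = 93

Proposal C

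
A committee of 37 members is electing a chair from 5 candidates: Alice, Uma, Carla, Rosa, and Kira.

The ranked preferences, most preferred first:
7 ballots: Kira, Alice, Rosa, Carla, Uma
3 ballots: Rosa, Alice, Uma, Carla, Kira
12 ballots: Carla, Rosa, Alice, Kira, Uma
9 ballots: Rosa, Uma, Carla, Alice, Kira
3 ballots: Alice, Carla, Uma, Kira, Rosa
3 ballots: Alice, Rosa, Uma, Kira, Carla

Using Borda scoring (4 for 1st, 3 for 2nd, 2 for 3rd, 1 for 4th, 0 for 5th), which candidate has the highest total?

Alice: 7×3 + 3×3 + 12×2 + 9×1 + 3×4 + 3×4 = 87
Uma: 7×0 + 3×2 + 12×0 + 9×3 + 3×2 + 3×2 = 45
Carla: 7×1 + 3×1 + 12×4 + 9×2 + 3×3 + 3×0 = 85
Rosa: 7×2 + 3×4 + 12×3 + 9×4 + 3×0 + 3×3 = 107
Kira: 7×4 + 3×0 + 12×1 + 9×0 + 3×1 + 3×1 = 46

Rosa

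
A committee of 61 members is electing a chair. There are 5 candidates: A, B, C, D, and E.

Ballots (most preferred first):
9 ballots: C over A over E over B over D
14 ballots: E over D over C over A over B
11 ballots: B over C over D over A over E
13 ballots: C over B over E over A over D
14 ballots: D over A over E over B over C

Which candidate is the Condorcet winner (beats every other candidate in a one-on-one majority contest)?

C vs A: 47–14
C vs B: 36–25
C vs D: 33–28
C vs E: 33–28
C beats every other candidate.

C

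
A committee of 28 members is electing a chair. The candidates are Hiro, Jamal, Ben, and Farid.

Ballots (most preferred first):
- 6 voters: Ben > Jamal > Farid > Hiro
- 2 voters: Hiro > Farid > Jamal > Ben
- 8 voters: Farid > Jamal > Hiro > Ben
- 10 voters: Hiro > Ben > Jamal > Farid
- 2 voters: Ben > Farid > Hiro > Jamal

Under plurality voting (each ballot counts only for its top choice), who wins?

Hiro

First-place votes: Hiro 12, Jamal 0, Ben 8, Farid 8.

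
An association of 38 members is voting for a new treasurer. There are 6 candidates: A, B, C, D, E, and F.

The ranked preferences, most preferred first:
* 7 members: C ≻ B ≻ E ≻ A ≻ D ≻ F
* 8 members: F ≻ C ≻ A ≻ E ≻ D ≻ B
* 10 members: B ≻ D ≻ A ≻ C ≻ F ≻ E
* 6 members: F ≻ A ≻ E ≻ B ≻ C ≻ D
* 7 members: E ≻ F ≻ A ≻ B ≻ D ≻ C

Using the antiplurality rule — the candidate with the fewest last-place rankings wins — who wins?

Last-place votes: A 0, B 8, C 7, D 6, E 10, F 7.

A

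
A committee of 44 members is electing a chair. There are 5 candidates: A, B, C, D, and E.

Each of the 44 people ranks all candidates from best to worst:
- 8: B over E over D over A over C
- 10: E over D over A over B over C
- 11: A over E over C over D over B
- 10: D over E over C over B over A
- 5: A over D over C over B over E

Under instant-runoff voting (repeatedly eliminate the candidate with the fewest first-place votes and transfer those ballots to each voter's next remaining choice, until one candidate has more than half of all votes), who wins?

Round 1: A 16, B 8, C 0, D 10, E 10. C eliminated.
Round 2: A 16, B 8, D 10, E 10. B eliminated.
Round 3: A 16, D 10, E 18. D eliminated.
Round 4: A 16, E 28. E has a majority (≥23).

E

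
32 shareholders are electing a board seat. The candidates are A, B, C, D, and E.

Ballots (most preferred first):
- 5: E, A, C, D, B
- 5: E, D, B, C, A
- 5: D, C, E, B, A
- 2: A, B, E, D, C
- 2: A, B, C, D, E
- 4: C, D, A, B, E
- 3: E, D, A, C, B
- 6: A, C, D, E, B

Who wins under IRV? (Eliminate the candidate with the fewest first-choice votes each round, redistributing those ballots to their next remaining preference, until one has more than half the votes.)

E

Round 1: A 10, B 0, C 4, D 5, E 13. B eliminated.
Round 2: A 10, C 4, D 5, E 13. C eliminated.
Round 3: A 10, D 9, E 13. D eliminated.
Round 4: A 14, E 18. E has a majority (≥17).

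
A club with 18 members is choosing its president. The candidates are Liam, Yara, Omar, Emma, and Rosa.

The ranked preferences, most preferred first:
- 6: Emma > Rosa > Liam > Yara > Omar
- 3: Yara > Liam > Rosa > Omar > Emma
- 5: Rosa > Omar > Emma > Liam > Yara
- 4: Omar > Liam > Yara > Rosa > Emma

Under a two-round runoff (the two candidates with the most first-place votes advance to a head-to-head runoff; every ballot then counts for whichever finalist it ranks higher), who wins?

Round 1 first-place votes: Liam 0, Yara 3, Omar 4, Emma 6, Rosa 5. Emma and Rosa advance.
Runoff: Emma is ranked above Rosa on 6 ballots, Rosa above Emma on 12.

Rosa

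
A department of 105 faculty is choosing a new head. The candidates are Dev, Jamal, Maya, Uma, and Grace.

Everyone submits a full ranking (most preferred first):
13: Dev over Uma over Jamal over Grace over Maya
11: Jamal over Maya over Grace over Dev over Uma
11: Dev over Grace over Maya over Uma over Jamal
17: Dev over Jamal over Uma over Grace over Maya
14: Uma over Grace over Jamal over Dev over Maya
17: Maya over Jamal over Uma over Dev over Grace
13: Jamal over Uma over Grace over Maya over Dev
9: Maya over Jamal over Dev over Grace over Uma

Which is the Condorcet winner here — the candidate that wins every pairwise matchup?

Jamal vs Dev: 64–41
Jamal vs Maya: 68–37
Jamal vs Uma: 67–38
Jamal vs Grace: 80–25
Jamal beats every other candidate.

Jamal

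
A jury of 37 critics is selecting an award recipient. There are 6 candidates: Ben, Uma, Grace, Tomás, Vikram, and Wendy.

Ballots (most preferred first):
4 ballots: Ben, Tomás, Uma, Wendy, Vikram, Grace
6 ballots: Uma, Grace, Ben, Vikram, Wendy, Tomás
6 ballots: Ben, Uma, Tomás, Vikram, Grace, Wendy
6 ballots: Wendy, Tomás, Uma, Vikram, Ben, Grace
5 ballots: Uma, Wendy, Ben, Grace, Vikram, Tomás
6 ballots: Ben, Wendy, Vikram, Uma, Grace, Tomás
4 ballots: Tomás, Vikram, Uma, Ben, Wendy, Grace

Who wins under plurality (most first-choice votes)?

First-place votes: Ben 16, Uma 11, Grace 0, Tomás 4, Vikram 0, Wendy 6.

Ben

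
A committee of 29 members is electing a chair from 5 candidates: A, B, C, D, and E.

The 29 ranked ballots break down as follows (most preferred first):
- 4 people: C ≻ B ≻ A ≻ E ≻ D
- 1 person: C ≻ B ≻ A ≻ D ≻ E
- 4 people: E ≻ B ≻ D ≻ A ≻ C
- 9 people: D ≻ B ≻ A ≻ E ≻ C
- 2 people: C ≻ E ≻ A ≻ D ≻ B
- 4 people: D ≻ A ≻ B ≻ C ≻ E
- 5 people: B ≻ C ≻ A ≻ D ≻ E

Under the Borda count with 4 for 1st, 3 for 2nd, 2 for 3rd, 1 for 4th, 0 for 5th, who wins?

B

A: 4×2 + 1×2 + 4×1 + 9×2 + 2×2 + 4×3 + 5×2 = 58
B: 4×3 + 1×3 + 4×3 + 9×3 + 2×0 + 4×2 + 5×4 = 82
C: 4×4 + 1×4 + 4×0 + 9×0 + 2×4 + 4×1 + 5×3 = 47
D: 4×0 + 1×1 + 4×2 + 9×4 + 2×1 + 4×4 + 5×1 = 68
E: 4×1 + 1×0 + 4×4 + 9×1 + 2×3 + 4×0 + 5×0 = 35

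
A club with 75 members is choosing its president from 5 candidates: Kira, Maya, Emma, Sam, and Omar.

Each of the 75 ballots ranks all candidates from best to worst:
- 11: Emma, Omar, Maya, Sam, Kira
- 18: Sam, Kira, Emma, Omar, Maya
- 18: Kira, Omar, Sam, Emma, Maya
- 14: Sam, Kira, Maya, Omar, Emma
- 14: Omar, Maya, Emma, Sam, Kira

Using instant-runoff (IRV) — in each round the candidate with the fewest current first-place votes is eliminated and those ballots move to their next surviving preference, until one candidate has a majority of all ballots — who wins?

Omar

Round 1: Kira 18, Maya 0, Emma 11, Sam 32, Omar 14. Maya eliminated.
Round 2: Kira 18, Emma 11, Sam 32, Omar 14. Emma eliminated.
Round 3: Kira 18, Sam 32, Omar 25. Kira eliminated.
Round 4: Sam 32, Omar 43. Omar has a majority (≥38).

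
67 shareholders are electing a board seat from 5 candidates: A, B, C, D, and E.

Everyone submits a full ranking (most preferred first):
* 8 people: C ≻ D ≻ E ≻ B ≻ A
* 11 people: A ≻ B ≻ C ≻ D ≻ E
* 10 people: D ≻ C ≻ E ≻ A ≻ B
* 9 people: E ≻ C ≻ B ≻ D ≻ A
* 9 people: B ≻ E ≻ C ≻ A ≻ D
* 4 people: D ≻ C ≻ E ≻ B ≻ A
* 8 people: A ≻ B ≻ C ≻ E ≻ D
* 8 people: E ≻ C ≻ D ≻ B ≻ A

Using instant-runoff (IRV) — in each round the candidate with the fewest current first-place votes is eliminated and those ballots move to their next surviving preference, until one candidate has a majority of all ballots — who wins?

Round 1: A 19, B 9, C 8, D 14, E 17. C eliminated.
Round 2: A 19, B 9, D 22, E 17. B eliminated.
Round 3: A 19, D 22, E 26. A eliminated.
Round 4: D 33, E 34. E has a majority (≥34).

E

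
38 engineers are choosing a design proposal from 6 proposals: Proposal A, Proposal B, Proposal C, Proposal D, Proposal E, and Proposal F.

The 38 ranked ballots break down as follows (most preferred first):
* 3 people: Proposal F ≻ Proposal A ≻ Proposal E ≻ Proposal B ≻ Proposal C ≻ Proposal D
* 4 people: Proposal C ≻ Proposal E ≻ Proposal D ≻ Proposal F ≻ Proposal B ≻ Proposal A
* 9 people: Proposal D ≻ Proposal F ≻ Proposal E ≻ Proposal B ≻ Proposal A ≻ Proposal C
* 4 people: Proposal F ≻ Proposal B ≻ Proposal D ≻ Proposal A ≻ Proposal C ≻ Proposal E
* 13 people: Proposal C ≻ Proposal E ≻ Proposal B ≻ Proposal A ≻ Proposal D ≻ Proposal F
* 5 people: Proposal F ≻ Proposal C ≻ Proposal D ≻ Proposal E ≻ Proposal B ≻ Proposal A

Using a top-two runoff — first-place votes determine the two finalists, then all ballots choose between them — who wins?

Proposal F

Round 1 first-place votes: Proposal A 0, Proposal B 0, Proposal C 17, Proposal D 9, Proposal E 0, Proposal F 12. Proposal C and Proposal F advance.
Runoff: Proposal C is ranked above Proposal F on 17 ballots, Proposal F above Proposal C on 21.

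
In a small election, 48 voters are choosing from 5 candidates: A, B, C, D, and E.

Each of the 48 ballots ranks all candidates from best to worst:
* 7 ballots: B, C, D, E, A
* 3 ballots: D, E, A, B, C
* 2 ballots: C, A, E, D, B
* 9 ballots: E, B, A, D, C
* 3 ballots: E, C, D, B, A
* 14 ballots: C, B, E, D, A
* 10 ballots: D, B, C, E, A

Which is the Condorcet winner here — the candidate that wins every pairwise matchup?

B vs A: 43–5
B vs C: 29–19
B vs D: 30–18
B vs E: 31–17
B beats every other candidate.

B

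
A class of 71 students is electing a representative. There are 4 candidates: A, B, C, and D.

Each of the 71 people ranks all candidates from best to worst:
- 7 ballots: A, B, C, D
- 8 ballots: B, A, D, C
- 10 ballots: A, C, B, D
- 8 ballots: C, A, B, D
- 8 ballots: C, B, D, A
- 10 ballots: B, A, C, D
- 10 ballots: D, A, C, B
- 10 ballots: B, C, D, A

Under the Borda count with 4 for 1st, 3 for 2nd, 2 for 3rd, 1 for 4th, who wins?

B

A: 7×4 + 8×3 + 10×4 + 8×3 + 8×1 + 10×3 + 10×3 + 10×1 = 194
B: 7×3 + 8×4 + 10×2 + 8×2 + 8×3 + 10×4 + 10×1 + 10×4 = 203
C: 7×2 + 8×1 + 10×3 + 8×4 + 8×4 + 10×2 + 10×2 + 10×3 = 186
D: 7×1 + 8×2 + 10×1 + 8×1 + 8×2 + 10×1 + 10×4 + 10×2 = 127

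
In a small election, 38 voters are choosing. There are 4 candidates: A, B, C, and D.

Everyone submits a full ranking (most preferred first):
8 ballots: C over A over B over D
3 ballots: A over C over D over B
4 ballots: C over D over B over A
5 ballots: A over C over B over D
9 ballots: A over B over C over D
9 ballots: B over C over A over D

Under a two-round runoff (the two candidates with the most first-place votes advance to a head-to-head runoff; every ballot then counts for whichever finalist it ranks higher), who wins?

Round 1 first-place votes: A 17, B 9, C 12, D 0. A and C advance.
Runoff: A is ranked above C on 17 ballots, C above A on 21.

C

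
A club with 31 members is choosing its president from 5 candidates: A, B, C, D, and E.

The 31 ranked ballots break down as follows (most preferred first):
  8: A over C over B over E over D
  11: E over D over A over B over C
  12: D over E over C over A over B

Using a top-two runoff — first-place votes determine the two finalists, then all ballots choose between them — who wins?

E

Round 1 first-place votes: A 8, B 0, C 0, D 12, E 11. D and E advance.
Runoff: D is ranked above E on 12 ballots, E above D on 19.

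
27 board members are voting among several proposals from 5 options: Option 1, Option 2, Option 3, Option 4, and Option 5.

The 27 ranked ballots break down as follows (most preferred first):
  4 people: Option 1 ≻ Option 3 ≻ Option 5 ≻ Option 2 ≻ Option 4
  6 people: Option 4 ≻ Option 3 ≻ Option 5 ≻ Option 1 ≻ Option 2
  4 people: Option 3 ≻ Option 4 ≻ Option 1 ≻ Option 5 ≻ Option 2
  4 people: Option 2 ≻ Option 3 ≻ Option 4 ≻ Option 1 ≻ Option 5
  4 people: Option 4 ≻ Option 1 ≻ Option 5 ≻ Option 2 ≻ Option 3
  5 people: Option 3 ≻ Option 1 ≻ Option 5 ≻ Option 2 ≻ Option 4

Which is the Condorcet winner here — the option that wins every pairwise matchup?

Option 3 vs Option 1: 19–8
Option 3 vs Option 2: 19–8
Option 3 vs Option 4: 17–10
Option 3 vs Option 5: 23–4
Option 3 beats every other option.

Option 3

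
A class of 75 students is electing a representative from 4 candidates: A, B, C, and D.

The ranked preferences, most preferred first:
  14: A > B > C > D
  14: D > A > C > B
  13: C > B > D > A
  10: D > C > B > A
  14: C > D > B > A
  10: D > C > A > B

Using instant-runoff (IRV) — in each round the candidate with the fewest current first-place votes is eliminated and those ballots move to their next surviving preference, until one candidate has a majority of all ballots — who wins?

Round 1: A 14, B 0, C 27, D 34. B eliminated.
Round 2: A 14, C 27, D 34. A eliminated.
Round 3: C 41, D 34. C has a majority (≥38).

C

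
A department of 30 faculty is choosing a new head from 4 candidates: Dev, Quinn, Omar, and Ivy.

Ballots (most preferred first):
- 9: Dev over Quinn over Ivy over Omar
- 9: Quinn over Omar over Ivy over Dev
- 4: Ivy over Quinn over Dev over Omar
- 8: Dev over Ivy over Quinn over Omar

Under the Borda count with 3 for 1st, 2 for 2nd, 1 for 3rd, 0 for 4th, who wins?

Quinn

Dev: 9×3 + 9×0 + 4×1 + 8×3 = 55
Quinn: 9×2 + 9×3 + 4×2 + 8×1 = 61
Omar: 9×0 + 9×2 + 4×0 + 8×0 = 18
Ivy: 9×1 + 9×1 + 4×3 + 8×2 = 46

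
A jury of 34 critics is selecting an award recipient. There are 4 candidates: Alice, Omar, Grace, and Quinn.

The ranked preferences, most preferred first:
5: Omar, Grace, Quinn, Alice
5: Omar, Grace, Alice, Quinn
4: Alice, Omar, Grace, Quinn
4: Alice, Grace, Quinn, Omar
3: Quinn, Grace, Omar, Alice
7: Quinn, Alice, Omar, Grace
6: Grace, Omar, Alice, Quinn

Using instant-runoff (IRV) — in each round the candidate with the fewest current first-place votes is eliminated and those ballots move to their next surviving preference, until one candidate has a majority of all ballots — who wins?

Round 1: Alice 8, Omar 10, Grace 6, Quinn 10. Grace eliminated.
Round 2: Alice 8, Omar 16, Quinn 10. Alice eliminated.
Round 3: Omar 20, Quinn 14. Omar has a majority (≥18).

Omar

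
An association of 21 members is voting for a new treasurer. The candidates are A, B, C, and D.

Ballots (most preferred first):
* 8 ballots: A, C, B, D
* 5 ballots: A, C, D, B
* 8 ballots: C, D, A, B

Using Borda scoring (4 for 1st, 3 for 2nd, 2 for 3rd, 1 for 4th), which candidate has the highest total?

C

A: 8×4 + 5×4 + 8×2 = 68
B: 8×2 + 5×1 + 8×1 = 29
C: 8×3 + 5×3 + 8×4 = 71
D: 8×1 + 5×2 + 8×3 = 42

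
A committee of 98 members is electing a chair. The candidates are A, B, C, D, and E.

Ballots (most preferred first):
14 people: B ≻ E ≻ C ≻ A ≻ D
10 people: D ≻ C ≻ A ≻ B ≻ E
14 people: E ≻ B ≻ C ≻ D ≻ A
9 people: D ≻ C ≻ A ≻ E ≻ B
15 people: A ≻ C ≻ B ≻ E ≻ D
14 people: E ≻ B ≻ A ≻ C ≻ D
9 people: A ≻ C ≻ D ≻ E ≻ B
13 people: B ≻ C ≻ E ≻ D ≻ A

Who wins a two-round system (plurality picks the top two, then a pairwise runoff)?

B

Round 1 first-place votes: A 24, B 27, C 0, D 19, E 28. E and B advance.
Runoff: E is ranked above B on 46 ballots, B above E on 52.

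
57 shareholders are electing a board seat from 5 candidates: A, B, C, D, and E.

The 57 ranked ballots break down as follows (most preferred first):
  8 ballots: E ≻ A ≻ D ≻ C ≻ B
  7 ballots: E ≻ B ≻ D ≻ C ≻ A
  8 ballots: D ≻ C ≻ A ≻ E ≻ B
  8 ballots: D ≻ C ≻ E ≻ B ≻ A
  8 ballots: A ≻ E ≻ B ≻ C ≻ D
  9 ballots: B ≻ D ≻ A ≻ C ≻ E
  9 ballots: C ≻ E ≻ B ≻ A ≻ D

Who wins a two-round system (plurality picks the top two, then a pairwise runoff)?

E

Round 1 first-place votes: A 8, B 9, C 9, D 16, E 15. D and E advance.
Runoff: D is ranked above E on 25 ballots, E above D on 32.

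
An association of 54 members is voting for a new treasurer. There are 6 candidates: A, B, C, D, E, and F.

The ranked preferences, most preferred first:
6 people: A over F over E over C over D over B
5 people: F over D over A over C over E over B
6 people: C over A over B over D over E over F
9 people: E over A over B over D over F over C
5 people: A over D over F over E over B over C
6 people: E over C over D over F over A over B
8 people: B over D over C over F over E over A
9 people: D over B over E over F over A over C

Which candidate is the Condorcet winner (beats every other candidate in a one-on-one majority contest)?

D vs A: 28–26
D vs B: 31–23
D vs C: 36–18
D vs E: 33–21
D vs F: 43–11
D beats every other candidate.

D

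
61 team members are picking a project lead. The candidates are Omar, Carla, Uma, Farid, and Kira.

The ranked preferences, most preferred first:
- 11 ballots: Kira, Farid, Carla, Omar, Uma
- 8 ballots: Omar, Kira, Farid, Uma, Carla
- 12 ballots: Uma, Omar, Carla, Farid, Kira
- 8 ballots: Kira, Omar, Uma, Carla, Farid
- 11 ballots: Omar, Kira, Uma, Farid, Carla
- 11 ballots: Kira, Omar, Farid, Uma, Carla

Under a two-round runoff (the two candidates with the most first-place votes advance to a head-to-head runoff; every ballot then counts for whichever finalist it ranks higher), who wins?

Round 1 first-place votes: Omar 19, Carla 0, Uma 12, Farid 0, Kira 30. Kira and Omar advance.
Runoff: Kira is ranked above Omar on 30 ballots, Omar above Kira on 31.

Omar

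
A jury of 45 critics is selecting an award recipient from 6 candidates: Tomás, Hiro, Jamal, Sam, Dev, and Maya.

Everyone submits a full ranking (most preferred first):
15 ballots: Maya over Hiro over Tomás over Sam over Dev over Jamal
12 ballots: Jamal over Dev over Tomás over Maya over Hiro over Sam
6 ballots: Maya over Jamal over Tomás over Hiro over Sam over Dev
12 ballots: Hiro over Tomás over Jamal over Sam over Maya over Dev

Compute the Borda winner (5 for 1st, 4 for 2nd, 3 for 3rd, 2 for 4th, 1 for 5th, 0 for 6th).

Tomás

Tomás: 15×3 + 12×3 + 6×3 + 12×4 = 147
Hiro: 15×4 + 12×1 + 6×2 + 12×5 = 144
Jamal: 15×0 + 12×5 + 6×4 + 12×3 = 120
Sam: 15×2 + 12×0 + 6×1 + 12×2 = 60
Dev: 15×1 + 12×4 + 6×0 + 12×0 = 63
Maya: 15×5 + 12×2 + 6×5 + 12×1 = 141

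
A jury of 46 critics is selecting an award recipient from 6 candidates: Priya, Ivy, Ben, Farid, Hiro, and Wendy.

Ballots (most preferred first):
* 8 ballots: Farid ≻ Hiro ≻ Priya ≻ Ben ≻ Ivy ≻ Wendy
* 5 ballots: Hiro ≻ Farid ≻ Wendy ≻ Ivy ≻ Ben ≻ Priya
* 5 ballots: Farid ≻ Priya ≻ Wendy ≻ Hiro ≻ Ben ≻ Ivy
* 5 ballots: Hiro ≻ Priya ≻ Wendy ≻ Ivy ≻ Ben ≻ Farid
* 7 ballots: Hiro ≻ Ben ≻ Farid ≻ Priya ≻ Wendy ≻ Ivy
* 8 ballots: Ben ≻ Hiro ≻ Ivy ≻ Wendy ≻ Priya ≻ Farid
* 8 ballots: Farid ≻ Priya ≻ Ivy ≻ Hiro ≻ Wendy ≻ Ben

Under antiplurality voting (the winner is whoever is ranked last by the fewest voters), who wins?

Last-place votes: Priya 5, Ivy 12, Ben 8, Farid 13, Hiro 0, Wendy 8.

Hiro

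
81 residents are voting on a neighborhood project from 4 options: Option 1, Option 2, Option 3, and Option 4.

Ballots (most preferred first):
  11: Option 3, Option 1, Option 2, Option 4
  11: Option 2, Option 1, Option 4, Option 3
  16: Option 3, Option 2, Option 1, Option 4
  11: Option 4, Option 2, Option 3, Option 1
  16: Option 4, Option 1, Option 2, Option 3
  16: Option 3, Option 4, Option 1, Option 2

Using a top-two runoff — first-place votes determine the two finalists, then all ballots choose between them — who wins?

Round 1 first-place votes: Option 1 0, Option 2 11, Option 3 43, Option 4 27. Option 3 and Option 4 advance.
Runoff: Option 3 is ranked above Option 4 on 43 ballots, Option 4 above Option 3 on 38.

Option 3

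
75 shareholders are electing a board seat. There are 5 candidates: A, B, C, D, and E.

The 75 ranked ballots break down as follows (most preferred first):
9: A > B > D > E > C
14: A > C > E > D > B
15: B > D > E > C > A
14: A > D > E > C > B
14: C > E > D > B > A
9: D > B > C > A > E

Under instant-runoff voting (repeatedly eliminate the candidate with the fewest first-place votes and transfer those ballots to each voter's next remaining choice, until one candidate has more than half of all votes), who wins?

Round 1: A 37, B 15, C 14, D 9, E 0. E eliminated.
Round 2: A 37, B 15, C 14, D 9. D eliminated.
Round 3: A 37, B 24, C 14. C eliminated.
Round 4: A 37, B 38. B has a majority (≥38).

B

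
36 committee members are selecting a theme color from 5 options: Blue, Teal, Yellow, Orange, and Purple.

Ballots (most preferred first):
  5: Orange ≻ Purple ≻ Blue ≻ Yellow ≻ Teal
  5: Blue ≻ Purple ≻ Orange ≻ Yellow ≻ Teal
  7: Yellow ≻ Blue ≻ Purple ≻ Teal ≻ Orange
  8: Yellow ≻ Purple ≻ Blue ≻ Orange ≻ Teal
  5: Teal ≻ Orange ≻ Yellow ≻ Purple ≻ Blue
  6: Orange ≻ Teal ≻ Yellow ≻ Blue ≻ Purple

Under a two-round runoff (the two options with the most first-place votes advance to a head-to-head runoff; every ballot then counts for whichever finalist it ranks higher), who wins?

Round 1 first-place votes: Blue 5, Teal 5, Yellow 15, Orange 11, Purple 0. Yellow and Orange advance.
Runoff: Yellow is ranked above Orange on 15 ballots, Orange above Yellow on 21.

Orange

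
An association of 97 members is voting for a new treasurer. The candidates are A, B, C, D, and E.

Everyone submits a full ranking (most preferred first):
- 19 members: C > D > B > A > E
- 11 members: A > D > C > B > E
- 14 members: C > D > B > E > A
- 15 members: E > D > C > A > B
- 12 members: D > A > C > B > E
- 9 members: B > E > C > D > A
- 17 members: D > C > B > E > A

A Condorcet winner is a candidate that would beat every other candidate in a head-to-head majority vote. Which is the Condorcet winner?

D vs A: 86–11
D vs B: 88–9
D vs C: 55–42
D vs E: 73–24
D beats every other candidate.

D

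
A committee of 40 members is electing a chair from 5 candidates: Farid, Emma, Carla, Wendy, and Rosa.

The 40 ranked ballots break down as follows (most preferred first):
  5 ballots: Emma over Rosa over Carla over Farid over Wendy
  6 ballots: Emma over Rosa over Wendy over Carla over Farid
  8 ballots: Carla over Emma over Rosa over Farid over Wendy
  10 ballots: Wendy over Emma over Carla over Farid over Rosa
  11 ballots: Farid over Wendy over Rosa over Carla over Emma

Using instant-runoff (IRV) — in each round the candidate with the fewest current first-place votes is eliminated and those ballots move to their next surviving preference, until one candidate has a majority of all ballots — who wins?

Emma

Round 1: Farid 11, Emma 11, Carla 8, Wendy 10, Rosa 0. Rosa eliminated.
Round 2: Farid 11, Emma 11, Carla 8, Wendy 10. Carla eliminated.
Round 3: Farid 11, Emma 19, Wendy 10. Wendy eliminated.
Round 4: Farid 11, Emma 29. Emma has a majority (≥21).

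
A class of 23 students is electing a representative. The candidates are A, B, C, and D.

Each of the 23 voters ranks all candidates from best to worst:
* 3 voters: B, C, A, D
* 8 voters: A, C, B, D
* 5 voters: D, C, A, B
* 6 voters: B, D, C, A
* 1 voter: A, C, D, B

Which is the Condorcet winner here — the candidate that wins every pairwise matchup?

C vs A: 14–9
C vs B: 14–9
C vs D: 12–11
C beats every other candidate.

C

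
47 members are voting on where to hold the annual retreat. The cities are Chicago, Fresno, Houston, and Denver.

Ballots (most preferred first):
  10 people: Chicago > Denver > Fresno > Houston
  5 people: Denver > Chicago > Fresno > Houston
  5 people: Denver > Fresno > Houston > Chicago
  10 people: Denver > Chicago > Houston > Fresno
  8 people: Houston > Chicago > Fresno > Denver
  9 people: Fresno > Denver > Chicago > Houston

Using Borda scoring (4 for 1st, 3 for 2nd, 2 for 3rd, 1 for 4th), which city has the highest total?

Denver

Chicago: 10×4 + 5×3 + 5×1 + 10×3 + 8×3 + 9×2 = 132
Fresno: 10×2 + 5×2 + 5×3 + 10×1 + 8×2 + 9×4 = 107
Houston: 10×1 + 5×1 + 5×2 + 10×2 + 8×4 + 9×1 = 86
Denver: 10×3 + 5×4 + 5×4 + 10×4 + 8×1 + 9×3 = 145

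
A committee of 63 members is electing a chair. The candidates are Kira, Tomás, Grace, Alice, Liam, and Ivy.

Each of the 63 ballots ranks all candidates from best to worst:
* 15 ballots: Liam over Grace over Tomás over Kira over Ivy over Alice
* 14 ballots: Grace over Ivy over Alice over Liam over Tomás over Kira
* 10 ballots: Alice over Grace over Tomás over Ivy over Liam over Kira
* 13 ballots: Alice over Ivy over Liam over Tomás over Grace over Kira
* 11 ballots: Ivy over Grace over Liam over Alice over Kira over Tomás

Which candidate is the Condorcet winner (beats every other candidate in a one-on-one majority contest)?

Grace

Grace vs Kira: 63–0
Grace vs Tomás: 50–13
Grace vs Alice: 40–23
Grace vs Liam: 35–28
Grace vs Ivy: 39–24
Grace beats every other candidate.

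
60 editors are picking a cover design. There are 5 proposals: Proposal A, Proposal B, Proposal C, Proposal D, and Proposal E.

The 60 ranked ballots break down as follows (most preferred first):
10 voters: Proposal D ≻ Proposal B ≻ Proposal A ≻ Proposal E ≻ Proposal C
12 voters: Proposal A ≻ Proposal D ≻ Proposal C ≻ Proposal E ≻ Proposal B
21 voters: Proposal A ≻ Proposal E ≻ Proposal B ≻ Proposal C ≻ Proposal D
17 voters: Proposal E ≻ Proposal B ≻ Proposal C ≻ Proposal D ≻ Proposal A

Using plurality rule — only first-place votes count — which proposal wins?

Proposal A

First-place votes: Proposal A 33, Proposal B 0, Proposal C 0, Proposal D 10, Proposal E 17.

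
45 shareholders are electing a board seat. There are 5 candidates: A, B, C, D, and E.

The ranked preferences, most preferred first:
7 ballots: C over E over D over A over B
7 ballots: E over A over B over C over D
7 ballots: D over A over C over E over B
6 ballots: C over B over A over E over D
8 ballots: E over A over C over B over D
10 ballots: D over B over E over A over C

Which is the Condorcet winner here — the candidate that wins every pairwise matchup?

E vs A: 32–13
E vs B: 29–16
E vs C: 25–20
E vs D: 28–17
E beats every other candidate.

E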